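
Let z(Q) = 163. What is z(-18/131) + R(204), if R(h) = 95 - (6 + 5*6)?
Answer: 222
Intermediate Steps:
R(h) = 59 (R(h) = 95 - (6 + 30) = 95 - 1*36 = 95 - 36 = 59)
z(-18/131) + R(204) = 163 + 59 = 222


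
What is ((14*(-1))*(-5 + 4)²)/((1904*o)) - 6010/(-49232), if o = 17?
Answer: 6363/52309 ≈ 0.12164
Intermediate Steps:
((14*(-1))*(-5 + 4)²)/((1904*o)) - 6010/(-49232) = ((14*(-1))*(-5 + 4)²)/((1904*17)) - 6010/(-49232) = -14*(-1)²/32368 - 6010*(-1/49232) = -14*1*(1/32368) + 3005/24616 = -14*1/32368 + 3005/24616 = -1/2312 + 3005/24616 = 6363/52309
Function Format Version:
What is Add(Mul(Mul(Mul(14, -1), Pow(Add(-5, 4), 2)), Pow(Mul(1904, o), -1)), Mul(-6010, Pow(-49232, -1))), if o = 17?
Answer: Rational(6363, 52309) ≈ 0.12164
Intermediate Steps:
Add(Mul(Mul(Mul(14, -1), Pow(Add(-5, 4), 2)), Pow(Mul(1904, o), -1)), Mul(-6010, Pow(-49232, -1))) = Add(Mul(Mul(Mul(14, -1), Pow(Add(-5, 4), 2)), Pow(Mul(1904, 17), -1)), Mul(-6010, Pow(-49232, -1))) = Add(Mul(Mul(-14, Pow(-1, 2)), Pow(32368, -1)), Mul(-6010, Rational(-1, 49232))) = Add(Mul(Mul(-14, 1), Rational(1, 32368)), Rational(3005, 24616)) = Add(Mul(-14, Rational(1, 32368)), Rational(3005, 24616)) = Add(Rational(-1, 2312), Rational(3005, 24616)) = Rational(6363, 52309)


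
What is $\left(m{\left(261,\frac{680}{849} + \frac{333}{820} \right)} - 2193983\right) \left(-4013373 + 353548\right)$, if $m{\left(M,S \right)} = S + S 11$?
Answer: $\frac{93166762161376020}{11603} \approx 8.0295 \cdot 10^{12}$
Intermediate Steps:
$m{\left(M,S \right)} = 12 S$ ($m{\left(M,S \right)} = S + 11 S = 12 S$)
$\left(m{\left(261,\frac{680}{849} + \frac{333}{820} \right)} - 2193983\right) \left(-4013373 + 353548\right) = \left(12 \left(\frac{680}{849} + \frac{333}{820}\right) - 2193983\right) \left(-4013373 + 353548\right) = \left(12 \left(680 \cdot \frac{1}{849} + 333 \cdot \frac{1}{820}\right) - 2193983\right) \left(-3659825\right) = \left(12 \left(\frac{680}{849} + \frac{333}{820}\right) - 2193983\right) \left(-3659825\right) = \left(12 \cdot \frac{840317}{696180} - 2193983\right) \left(-3659825\right) = \left(\frac{840317}{58015} - 2193983\right) \left(-3659825\right) = \left(- \frac{127283083428}{58015}\right) \left(-3659825\right) = \frac{93166762161376020}{11603}$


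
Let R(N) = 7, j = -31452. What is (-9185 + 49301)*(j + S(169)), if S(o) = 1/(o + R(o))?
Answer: -55516040979/44 ≈ -1.2617e+9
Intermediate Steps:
S(o) = 1/(7 + o) (S(o) = 1/(o + 7) = 1/(7 + o))
(-9185 + 49301)*(j + S(169)) = (-9185 + 49301)*(-31452 + 1/(7 + 169)) = 40116*(-31452 + 1/176) = 40116*(-5535551/176) = -55516040979/44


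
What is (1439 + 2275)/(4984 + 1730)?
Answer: 619/1119 ≈ 0.55317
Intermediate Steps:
(1439 + 2275)/(4984 + 1730) = 3714/6714 = 3714*(1/6714) = 619/1119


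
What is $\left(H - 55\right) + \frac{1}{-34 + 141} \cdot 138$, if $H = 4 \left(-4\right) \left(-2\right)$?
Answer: $- \frac{2323}{107} \approx -21.71$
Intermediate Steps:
$H = 32$ ($H = \left(-16\right) \left(-2\right) = 32$)
$\left(H - 55\right) + \frac{1}{-34 + 141} \cdot 138 = \left(32 - 55\right) + \frac{1}{-34 + 141} \cdot 138 = \left(32 - 55\right) + \frac{1}{107} \cdot 138 = -23 + \frac{1}{107} \cdot 138 = -23 + \frac{138}{107} = - \frac{2323}{107}$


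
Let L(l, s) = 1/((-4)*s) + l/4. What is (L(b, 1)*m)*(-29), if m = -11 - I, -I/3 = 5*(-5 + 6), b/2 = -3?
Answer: 203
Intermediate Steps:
b = -6 (b = 2*(-3) = -6)
L(l, s) = -1/(4*s) + l/4 (L(l, s) = -1/(4*s) + l*(1/4) = -1/(4*s) + l/4)
I = -15 (I = -15*(-5 + 6) = -15 ≈ -15.000)
m = 4 (m = -11 - 1*(-15) = -11 + 15 = 4)
(L(b, 1)*m)*(-29) = (((1/4)*(-1 - 6*1)/1)*4)*(-29) = (((1/4)*1*(-1 - 6))*4)*(-29) = (((1/4)*1*(-7))*4)*(-29) = -7/4*4*(-29) = -7*(-29) = 203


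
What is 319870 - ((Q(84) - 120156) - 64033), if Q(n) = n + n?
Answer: 503891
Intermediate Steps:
Q(n) = 2*n
319870 - ((Q(84) - 120156) - 64033) = 319870 - ((2*84 - 120156) - 64033) = 319870 - ((168 - 120156) - 64033) = 319870 - (-119988 - 64033) = 319870 - 1*(-184021) = 319870 + 184021 = 503891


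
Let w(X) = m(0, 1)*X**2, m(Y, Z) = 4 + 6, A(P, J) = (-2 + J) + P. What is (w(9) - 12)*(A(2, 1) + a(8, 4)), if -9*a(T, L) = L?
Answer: 1330/3 ≈ 443.33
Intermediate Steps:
A(P, J) = -2 + J + P
m(Y, Z) = 10
a(T, L) = -L/9
w(X) = 10*X**2
(w(9) - 12)*(A(2, 1) + a(8, 4)) = (10*9**2 - 12)*((-2 + 1 + 2) - 1/9*4) = (10*81 - 12)*(1 - 4/9) = (810 - 12)*(5/9) = 798*(5/9) = 1330/3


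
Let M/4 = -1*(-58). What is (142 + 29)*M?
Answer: 39672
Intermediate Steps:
M = 232 (M = 4*(-1*(-58)) = 4*58 = 232)
(142 + 29)*M = (142 + 29)*232 = 171*232 = 39672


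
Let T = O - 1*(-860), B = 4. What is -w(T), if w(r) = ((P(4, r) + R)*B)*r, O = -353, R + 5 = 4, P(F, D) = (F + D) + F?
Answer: -1042392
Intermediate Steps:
P(F, D) = D + 2*F (P(F, D) = (D + F) + F = D + 2*F)
R = -1 (R = -5 + 4 = -1)
T = 507 (T = -353 - 1*(-860) = -353 + 860 = 507)
w(r) = r*(28 + 4*r) (w(r) = (((r + 2*4) - 1)*4)*r = (((r + 8) - 1)*4)*r = (((8 + r) - 1)*4)*r = ((7 + r)*4)*r = (28 + 4*r)*r = r*(28 + 4*r))
-w(T) = -4*507*(7 + 507) = -4*507*514 = -1*1042392 = -1042392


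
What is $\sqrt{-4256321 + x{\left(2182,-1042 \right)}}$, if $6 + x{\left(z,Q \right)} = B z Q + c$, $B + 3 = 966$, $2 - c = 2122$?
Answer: $i \sqrt{2193777619} \approx 46838.0 i$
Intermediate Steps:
$c = -2120$ ($c = 2 - 2122 = -2120$)
$B = 963$ ($B = -3 + 966 = 963$)
$x{\left(z,Q \right)} = -2126 + 963 Q z$ ($x{\left(z,Q \right)} = -6 + \left(963 z Q - 2120\right) = -6 + \left(963 Q z - 2120\right) = -6 + \left(-2120 + 963 Q z\right) = -2126 + 963 Q z$)
$\sqrt{-4256321 + x{\left(2182,-1042 \right)}} = \sqrt{-4256321 + \left(-2126 + 963 \left(-1042\right) 2182\right)} = \sqrt{-4256321 - 2189521298} = \sqrt{-2193777619} = i \sqrt{2193777619}$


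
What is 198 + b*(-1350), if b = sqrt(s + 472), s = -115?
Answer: 198 - 1350*sqrt(357) ≈ -25310.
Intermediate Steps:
b = sqrt(357) (b = sqrt(-115 + 472) = sqrt(357) ≈ 18.894)
198 + b*(-1350) = 198 + sqrt(357)*(-1350) = 198 - 1350*sqrt(357)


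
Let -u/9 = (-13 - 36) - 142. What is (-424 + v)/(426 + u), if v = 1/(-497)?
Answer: -70243/355355 ≈ -0.19767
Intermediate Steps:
u = 1719 (u = -9*((-13 - 36) - 142) = -9*(-49 - 142) = -9*(-191) = 1719)
v = -1/497 ≈ -0.0020121
(-424 + v)/(426 + u) = (-424 - 1/497)/(426 + 1719) = -210729/497/2145 = -210729/497*1/2145 = -70243/355355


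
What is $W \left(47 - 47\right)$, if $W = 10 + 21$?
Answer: $0$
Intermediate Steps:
$W = 31$
$W \left(47 - 47\right) = 31 \left(47 - 47\right) = 31 \cdot 0 = 0$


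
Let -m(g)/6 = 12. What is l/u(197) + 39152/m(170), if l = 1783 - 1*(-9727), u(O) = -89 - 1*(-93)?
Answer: 42007/18 ≈ 2333.7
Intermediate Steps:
m(g) = -72 (m(g) = -6*12 = -72)
u(O) = 4 (u(O) = -89 + 93 = 4)
l = 11510 (l = 1783 + 9727 = 11510)
l/u(197) + 39152/m(170) = 11510/4 + 39152/(-72) = 11510*(¼) + 39152*(-1/72) = 5755/2 - 4894/9 = 42007/18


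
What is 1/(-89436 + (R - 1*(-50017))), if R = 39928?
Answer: 1/509 ≈ 0.0019646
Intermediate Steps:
1/(-89436 + (R - 1*(-50017))) = 1/(-89436 + (39928 - 1*(-50017))) = 1/(-89436 + (39928 + 50017)) = 1/(-89436 + 89945) = 1/509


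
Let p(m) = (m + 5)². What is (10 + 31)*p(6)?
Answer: 4961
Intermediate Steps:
p(m) = (5 + m)²
(10 + 31)*p(6) = (10 + 31)*(5 + 6)² = 41*11² = 41*121 = 4961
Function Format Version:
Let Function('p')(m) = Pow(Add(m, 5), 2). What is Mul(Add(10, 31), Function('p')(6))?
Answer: 4961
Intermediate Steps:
Function('p')(m) = Pow(Add(5, m), 2)
Mul(Add(10, 31), Function('p')(6)) = Mul(Add(10, 31), Pow(Add(5, 6), 2)) = Mul(41, Pow(11, 2)) = Mul(41, 121) = 4961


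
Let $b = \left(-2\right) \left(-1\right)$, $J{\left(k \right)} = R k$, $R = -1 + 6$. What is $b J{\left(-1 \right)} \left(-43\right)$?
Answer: $430$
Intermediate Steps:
$R = 5$
$J{\left(k \right)} = 5 k$
$b = 2$
$b J{\left(-1 \right)} \left(-43\right) = 2 \cdot 5 \left(-1\right) \left(-43\right) = 2 \left(-5\right) \left(-43\right) = \left(-10\right) \left(-43\right) = 430$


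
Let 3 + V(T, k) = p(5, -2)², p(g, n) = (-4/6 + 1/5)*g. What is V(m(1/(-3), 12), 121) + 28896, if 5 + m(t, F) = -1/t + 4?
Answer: 260086/9 ≈ 28898.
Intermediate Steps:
m(t, F) = -1 - 1/t (m(t, F) = -5 + (-1/t + 4) = -5 + (4 - 1/t) = -1 - 1/t)
p(g, n) = -7*g/15 (p(g, n) = (-4*⅙ + 1*(⅕))*g = (-⅔ + ⅕)*g = -7*g/15)
V(T, k) = 22/9 (V(T, k) = -3 + (-7/15*5)² = -3 + (-7/3)² = -3 + 49/9 = 22/9)
V(m(1/(-3), 12), 121) + 28896 = 22/9 + 28896 = 260086/9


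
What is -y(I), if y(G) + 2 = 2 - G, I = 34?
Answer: 34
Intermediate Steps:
y(G) = -G (y(G) = -2 + (2 - G) = -G)
-y(I) = -(-1)*34 = -1*(-34) = 34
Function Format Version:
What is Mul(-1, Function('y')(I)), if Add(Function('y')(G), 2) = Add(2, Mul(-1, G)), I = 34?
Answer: 34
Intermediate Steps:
Function('y')(G) = Mul(-1, G) (Function('y')(G) = Add(-2, Add(2, Mul(-1, G))) = Mul(-1, G))
Mul(-1, Function('y')(I)) = Mul(-1, Mul(-1, 34)) = Mul(-1, -34) = 34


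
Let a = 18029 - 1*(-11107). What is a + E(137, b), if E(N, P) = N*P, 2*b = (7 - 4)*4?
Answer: 29958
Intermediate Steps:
b = 6 (b = ((7 - 4)*4)/2 = (3*4)/2 = (½)*12 = 6)
a = 29136 (a = 18029 + 11107 = 29136)
a + E(137, b) = 29136 + 137*6 = 29136 + 822 = 29958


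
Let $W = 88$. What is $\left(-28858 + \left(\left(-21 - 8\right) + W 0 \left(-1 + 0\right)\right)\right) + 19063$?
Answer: $-9824$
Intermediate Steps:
$\left(-28858 + \left(\left(-21 - 8\right) + W 0 \left(-1 + 0\right)\right)\right) + 19063 = \left(-28858 + \left(\left(-21 - 8\right) + 88 \cdot 0 \left(-1 + 0\right)\right)\right) + 19063 = \left(-28858 + \left(\left(-21 - 8\right) + 88 \cdot 0 \left(-1\right)\right)\right) + 19063 = \left(-28858 + \left(-29 + 88 \cdot 0\right)\right) + 19063 = \left(-28858 + \left(-29 + 0\right)\right) + 19063 = \left(-28858 - 29\right) + 19063 = -28887 + 19063 = -9824$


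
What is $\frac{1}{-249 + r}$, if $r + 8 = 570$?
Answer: $\frac{1}{313} \approx 0.0031949$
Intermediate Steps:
$r = 562$ ($r = -8 + 570 = 562$)
$\frac{1}{-249 + r} = \frac{1}{-249 + 562} = \frac{1}{313}$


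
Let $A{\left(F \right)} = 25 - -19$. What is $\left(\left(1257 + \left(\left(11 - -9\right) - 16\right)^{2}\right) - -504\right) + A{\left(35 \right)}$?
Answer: $1821$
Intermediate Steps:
$A{\left(F \right)} = 44$ ($A{\left(F \right)} = 25 + 19 = 44$)
$\left(\left(1257 + \left(\left(11 - -9\right) - 16\right)^{2}\right) - -504\right) + A{\left(35 \right)} = \left(\left(1257 + \left(\left(11 - -9\right) - 16\right)^{2}\right) - -504\right) + 44 = \left(\left(1257 + \left(\left(11 + 9\right) - 16\right)^{2}\right) + 504\right) + 44 = \left(\left(1257 + \left(20 - 16\right)^{2}\right) + 504\right) + 44 = \left(\left(1257 + 4^{2}\right) + 504\right) + 44 = \left(\left(1257 + 16\right) + 504\right) + 44 = \left(1273 + 504\right) + 44 = 1777 + 44 = 1821$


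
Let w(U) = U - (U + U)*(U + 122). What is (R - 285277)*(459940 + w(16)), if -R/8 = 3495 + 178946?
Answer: -794828469700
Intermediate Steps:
w(U) = U - 2*U*(122 + U)
R = -1459528 (R = -8*(3495 + 178946) = -8*182441 = -1459528)
(R - 285277)*(459940 + w(16)) = (-1459528 - 285277)*(459940 - 1*16*(243 + 2*16)) = -1744805*(459940 - 1*16*(243 + 32)) = -1744805*(459940 - 1*16*275) = -1744805*(459940 - 4400) = -1744805*455540 = -794828469700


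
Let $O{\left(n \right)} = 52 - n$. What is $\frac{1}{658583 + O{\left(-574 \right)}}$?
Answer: $\frac{1}{659209} \approx 1.517 \cdot 10^{-6}$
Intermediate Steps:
$\frac{1}{658583 + O{\left(-574 \right)}} = \frac{1}{658583 + \left(52 - -574\right)} = \frac{1}{658583 + \left(52 + 574\right)} = \frac{1}{658583 + 626} = \frac{1}{659209}$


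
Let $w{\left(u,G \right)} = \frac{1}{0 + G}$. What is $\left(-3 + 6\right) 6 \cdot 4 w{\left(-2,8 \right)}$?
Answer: $9$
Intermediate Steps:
$w{\left(u,G \right)} = \frac{1}{G}$
$\left(-3 + 6\right) 6 \cdot 4 w{\left(-2,8 \right)} = \frac{\left(-3 + 6\right) 6 \cdot 4}{8} = 3 \cdot 6 \cdot 4 \cdot \frac{1}{8} = 18 \cdot 4 \cdot \frac{1}{8} = 72 \cdot \frac{1}{8} = 9$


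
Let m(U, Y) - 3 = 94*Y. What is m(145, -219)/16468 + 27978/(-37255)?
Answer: -1227561369/613515340 ≈ -2.0009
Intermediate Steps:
m(U, Y) = 3 + 94*Y
m(145, -219)/16468 + 27978/(-37255) = (3 + 94*(-219))/16468 + 27978/(-37255) = (3 - 20586)*(1/16468) + 27978*(-1/37255) = -20583*1/16468 - 27978/37255 = -20583/16468 - 27978/37255 = -1227561369/613515340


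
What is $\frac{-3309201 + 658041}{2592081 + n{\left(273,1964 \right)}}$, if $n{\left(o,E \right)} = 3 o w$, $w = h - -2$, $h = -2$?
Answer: $- \frac{883720}{864027} \approx -1.0228$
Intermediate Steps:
$w = 0$ ($w = -2 - -2 = -2 + 2 = 0$)
$n{\left(o,E \right)} = 0$ ($n{\left(o,E \right)} = 3 o 0 = 0$)
$\frac{-3309201 + 658041}{2592081 + n{\left(273,1964 \right)}} = \frac{-3309201 + 658041}{2592081 + 0} = - \frac{2651160}{2592081} = \left(-2651160\right) \frac{1}{2592081} = - \frac{883720}{864027}$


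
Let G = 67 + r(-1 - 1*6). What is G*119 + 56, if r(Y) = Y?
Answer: 7196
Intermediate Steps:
G = 60 (G = 67 + (-1 - 1*6) = 67 + (-1 - 6) = 67 - 7 = 60)
G*119 + 56 = 60*119 + 56 = 7140 + 56 = 7196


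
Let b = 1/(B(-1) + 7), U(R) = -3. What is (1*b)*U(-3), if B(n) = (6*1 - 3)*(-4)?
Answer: 3/5 ≈ 0.60000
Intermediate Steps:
B(n) = -12 (B(n) = (6 - 3)*(-4) = 3*(-4) = -12)
b = -1/5 (b = 1/(-12 + 7) = 1/(-5) = -1/5 ≈ -0.20000)
(1*b)*U(-3) = (1*(-1/5))*(-3) = -1/5*(-3) = 3/5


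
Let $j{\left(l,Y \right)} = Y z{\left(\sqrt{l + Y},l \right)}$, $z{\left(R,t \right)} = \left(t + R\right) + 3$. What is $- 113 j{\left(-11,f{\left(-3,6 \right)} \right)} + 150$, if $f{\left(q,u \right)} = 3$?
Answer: $2862 - 678 i \sqrt{2} \approx 2862.0 - 958.84 i$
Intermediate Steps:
$z{\left(R,t \right)} = 3 + R + t$ ($z{\left(R,t \right)} = \left(R + t\right) + 3 = 3 + R + t$)
$j{\left(l,Y \right)} = Y \left(3 + l + \sqrt{Y + l}\right)$ ($j{\left(l,Y \right)} = Y \left(3 + \sqrt{l + Y} + l\right) = Y \left(3 + \sqrt{Y + l} + l\right) = Y \left(3 + l + \sqrt{Y + l}\right)$)
$- 113 j{\left(-11,f{\left(-3,6 \right)} \right)} + 150 = - 113 \cdot 3 \left(3 - 11 + \sqrt{3 - 11}\right) + 150 = - 113 \cdot 3 \left(3 - 11 + \sqrt{-8}\right) + 150 = - 113 \cdot 3 \left(3 - 11 + 2 i \sqrt{2}\right) + 150 = - 113 \cdot 3 \left(-8 + 2 i \sqrt{2}\right) + 150 = - 113 \left(-24 + 6 i \sqrt{2}\right) + 150 = \left(2712 - 678 i \sqrt{2}\right) + 150 = 2862 - 678 i \sqrt{2}$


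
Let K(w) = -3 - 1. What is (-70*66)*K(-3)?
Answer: 18480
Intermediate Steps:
K(w) = -4
(-70*66)*K(-3) = -70*66*(-4) = -4620*(-4) = 18480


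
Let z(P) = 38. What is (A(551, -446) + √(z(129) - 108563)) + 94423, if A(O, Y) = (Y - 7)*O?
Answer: -155180 + 5*I*√4341 ≈ -1.5518e+5 + 329.43*I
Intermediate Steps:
A(O, Y) = O*(-7 + Y) (A(O, Y) = (-7 + Y)*O = O*(-7 + Y))
(A(551, -446) + √(z(129) - 108563)) + 94423 = (551*(-7 - 446) + √(38 - 108563)) + 94423 = (551*(-453) + √(-108525)) + 94423 = (-249603 + 5*I*√4341) + 94423 = -155180 + 5*I*√4341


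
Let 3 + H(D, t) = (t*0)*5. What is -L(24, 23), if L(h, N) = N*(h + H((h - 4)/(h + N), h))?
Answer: -483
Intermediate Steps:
H(D, t) = -3 (H(D, t) = -3 + (t*0)*5 = -3 + 0*5 = -3 + 0 = -3)
L(h, N) = N*(-3 + h) (L(h, N) = N*(h - 3) = N*(-3 + h))
-L(24, 23) = -23*(-3 + 24) = -23*21 = -1*483 = -483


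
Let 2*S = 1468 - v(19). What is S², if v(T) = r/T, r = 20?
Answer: 194212096/361 ≈ 5.3798e+5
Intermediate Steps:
v(T) = 20/T
S = 13936/19 (S = (1468 - 20/19)/2 = (½)*(27872/19) = 13936/19 ≈ 733.47)
S² = (13936/19)² = 194212096/361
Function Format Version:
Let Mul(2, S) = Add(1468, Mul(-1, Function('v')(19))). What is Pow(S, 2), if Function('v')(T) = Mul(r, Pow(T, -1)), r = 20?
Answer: Rational(194212096, 361) ≈ 5.3798e+5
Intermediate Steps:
Function('v')(T) = Mul(20, Pow(T, -1))
S = Rational(13936, 19) (S = Mul(Rational(1, 2), Add(1468, Mul(-1, Mul(20, Pow(19, -1))))) = Mul(Rational(1, 2), Add(1468, Mul(-1, Mul(20, Rational(1, 19))))) = Mul(Rational(1, 2), Add(1468, Mul(-1, Rational(20, 19)))) = Mul(Rational(1, 2), Add(1468, Rational(-20, 19))) = Mul(Rational(1, 2), Rational(27872, 19)) = Rational(13936, 19) ≈ 733.47)
Pow(S, 2) = Pow(Rational(13936, 19), 2) = Rational(194212096, 361)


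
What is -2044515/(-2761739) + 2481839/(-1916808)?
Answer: -2935248849901/5293723409112 ≈ -0.55448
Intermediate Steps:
-2044515/(-2761739) + 2481839/(-1916808) = -2044515*(-1/2761739) + 2481839*(-1/1916808) = 2044515/2761739 - 2481839/1916808 = -2935248849901/5293723409112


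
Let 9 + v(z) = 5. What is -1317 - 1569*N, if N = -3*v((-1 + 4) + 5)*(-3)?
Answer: 55167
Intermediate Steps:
v(z) = -4 (v(z) = -9 + 5 = -4)
N = -36 (N = -3*(-4)*(-3) = 12*(-3) = -36)
-1317 - 1569*N = -1317 - 1569*(-36) = -1317 + 56484 = 55167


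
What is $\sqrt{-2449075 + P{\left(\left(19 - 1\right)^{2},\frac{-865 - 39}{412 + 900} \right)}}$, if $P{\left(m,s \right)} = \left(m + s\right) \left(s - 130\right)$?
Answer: $\frac{i \sqrt{67006763159}}{164} \approx 1578.4 i$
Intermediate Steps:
$P{\left(m,s \right)} = \left(-130 + s\right) \left(m + s\right)$ ($P{\left(m,s \right)} = \left(m + s\right) \left(-130 + s\right) = \left(-130 + s\right) \left(m + s\right)$)
$\sqrt{-2449075 + P{\left(\left(19 - 1\right)^{2},\frac{-865 - 39}{412 + 900} \right)}} = \sqrt{-2449075 + \left(\left(\frac{-865 - 39}{412 + 900}\right)^{2} - 130 \left(19 - 1\right)^{2} - 130 \frac{-865 - 39}{412 + 900} + \left(19 - 1\right)^{2} \frac{-865 - 39}{412 + 900}\right)} = \sqrt{-2449075 - \left(42120 - \frac{12769}{26896} - 18^{2} \left(- \frac{904}{1312}\right) + 130 \left(-904\right) \frac{1}{1312}\right)} = \sqrt{-2449075 + \left(\left(\left(-904\right) \frac{1}{1312}\right)^{2} - 42120 - 130 \left(\left(-904\right) \frac{1}{1312}\right) + 324 \left(\left(-904\right) \frac{1}{1312}\right)\right)} = \sqrt{-2449075 + \left(\left(- \frac{113}{164}\right)^{2} - 42120 - - \frac{7345}{82} + 324 \left(- \frac{113}{164}\right)\right)} = \sqrt{-2449075 + \left(\frac{12769}{26896} - 42120 + \frac{7345}{82} - \frac{9153}{41}\right)} = \sqrt{-2449075 - \frac{1136441959}{26896}} = \sqrt{- \frac{67006763159}{26896}} = \frac{i \sqrt{67006763159}}{164}$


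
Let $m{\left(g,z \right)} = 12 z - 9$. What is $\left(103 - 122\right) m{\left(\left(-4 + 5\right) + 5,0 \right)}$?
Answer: $171$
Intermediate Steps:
$m{\left(g,z \right)} = -9 + 12 z$
$\left(103 - 122\right) m{\left(\left(-4 + 5\right) + 5,0 \right)} = \left(103 - 122\right) \left(-9 + 12 \cdot 0\right) = - 19 \left(-9 + 0\right) = \left(-19\right) \left(-9\right) = 171$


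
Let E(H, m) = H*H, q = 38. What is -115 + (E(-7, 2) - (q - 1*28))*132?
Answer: 5033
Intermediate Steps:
E(H, m) = H**2
-115 + (E(-7, 2) - (q - 1*28))*132 = -115 + ((-7)**2 - (38 - 1*28))*132 = -115 + (49 - (38 - 28))*132 = -115 + (49 - 1*10)*132 = -115 + (49 - 10)*132 = -115 + 39*132 = -115 + 5148 = 5033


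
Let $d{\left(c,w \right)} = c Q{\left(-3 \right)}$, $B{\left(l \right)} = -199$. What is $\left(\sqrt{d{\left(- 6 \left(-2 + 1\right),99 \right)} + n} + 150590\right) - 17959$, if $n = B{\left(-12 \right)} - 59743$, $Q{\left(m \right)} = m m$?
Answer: $132631 + 4 i \sqrt{3743} \approx 1.3263 \cdot 10^{5} + 244.72 i$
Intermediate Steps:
$Q{\left(m \right)} = m^{2}$
$d{\left(c,w \right)} = 9 c$ ($d{\left(c,w \right)} = c \left(-3\right)^{2} = c 9 = 9 c$)
$n = -59942$ ($n = -199 - 59743 = -59942$)
$\left(\sqrt{d{\left(- 6 \left(-2 + 1\right),99 \right)} + n} + 150590\right) - 17959 = \left(\sqrt{9 \left(- 6 \left(-2 + 1\right)\right) - 59942} + 150590\right) - 17959 = \left(\sqrt{9 \left(\left(-6\right) \left(-1\right)\right) - 59942} + 150590\right) + \left(-150395 + 132436\right) = \left(\sqrt{9 \cdot 6 - 59942} + 150590\right) - 17959 = \left(\sqrt{54 - 59942} + 150590\right) - 17959 = \left(\sqrt{-59888} + 150590\right) - 17959 = \left(4 i \sqrt{3743} + 150590\right) - 17959 = \left(150590 + 4 i \sqrt{3743}\right) - 17959 = 132631 + 4 i \sqrt{3743}$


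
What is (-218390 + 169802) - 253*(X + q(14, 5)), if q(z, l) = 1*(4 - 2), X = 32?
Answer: -57190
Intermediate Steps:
q(z, l) = 2 (q(z, l) = 1*2 = 2)
(-218390 + 169802) - 253*(X + q(14, 5)) = (-218390 + 169802) - 253*(32 + 2) = -48588 - 253*34 = -48588 - 8602 = -57190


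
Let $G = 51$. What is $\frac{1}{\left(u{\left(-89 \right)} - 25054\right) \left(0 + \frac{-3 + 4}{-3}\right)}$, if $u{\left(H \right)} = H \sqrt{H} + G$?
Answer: $\frac{25003}{208618326} - \frac{89 i \sqrt{89}}{208618326} \approx 0.00011985 - 4.0247 \cdot 10^{-6} i$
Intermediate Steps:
$u{\left(H \right)} = 51 + H^{\frac{3}{2}}$ ($u{\left(H \right)} = H \sqrt{H} + 51 = H^{\frac{3}{2}} + 51 = 51 + H^{\frac{3}{2}}$)
$\frac{1}{\left(u{\left(-89 \right)} - 25054\right) \left(0 + \frac{-3 + 4}{-3}\right)} = \frac{1}{\left(\left(51 + \left(-89\right)^{\frac{3}{2}}\right) - 25054\right) \left(0 + \frac{-3 + 4}{-3}\right)} = \frac{1}{\left(\left(51 - 89 i \sqrt{89}\right) - 25054\right) \left(0 + 1 \left(- \frac{1}{3}\right)\right)} = \frac{1}{\left(-25003 - 89 i \sqrt{89}\right) \left(0 - \frac{1}{3}\right)} = \frac{1}{\left(-25003 - 89 i \sqrt{89}\right) \left(- \frac{1}{3}\right)} = \frac{1}{-25003 - 89 i \sqrt{89}} \left(-3\right) = - \frac{3}{-25003 - 89 i \sqrt{89}}$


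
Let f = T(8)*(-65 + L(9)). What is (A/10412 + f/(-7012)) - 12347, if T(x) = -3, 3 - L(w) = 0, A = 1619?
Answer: -225358003943/18252236 ≈ -12347.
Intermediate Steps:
L(w) = 3 (L(w) = 3 - 1*0 = 3 + 0 = 3)
f = 186 (f = -3*(-65 + 3) = -3*(-62) = 186)
(A/10412 + f/(-7012)) - 12347 = (1619/10412 + 186/(-7012)) - 12347 = (1619*(1/10412) + 186*(-1/7012)) - 12347 = (1619/10412 - 93/3506) - 12347 = 2353949/18252236 - 12347 = -225358003943/18252236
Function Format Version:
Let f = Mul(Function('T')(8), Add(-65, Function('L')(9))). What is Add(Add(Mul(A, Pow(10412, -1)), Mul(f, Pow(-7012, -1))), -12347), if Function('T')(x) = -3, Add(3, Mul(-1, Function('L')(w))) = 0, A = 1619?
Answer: Rational(-225358003943, 18252236) ≈ -12347.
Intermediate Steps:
Function('L')(w) = 3 (Function('L')(w) = Add(3, Mul(-1, 0)) = Add(3, 0) = 3)
f = 186 (f = Mul(-3, Add(-65, 3)) = Mul(-3, -62) = 186)
Add(Add(Mul(A, Pow(10412, -1)), Mul(f, Pow(-7012, -1))), -12347) = Add(Add(Mul(1619, Pow(10412, -1)), Mul(186, Pow(-7012, -1))), -12347) = Add(Add(Mul(1619, Rational(1, 10412)), Mul(186, Rational(-1, 7012))), -12347) = Add(Add(Rational(1619, 10412), Rational(-93, 3506)), -12347) = Add(Rational(2353949, 18252236), -12347) = Rational(-225358003943, 18252236)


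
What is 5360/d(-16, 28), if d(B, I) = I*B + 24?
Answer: -670/53 ≈ -12.642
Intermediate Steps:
d(B, I) = 24 + B*I (d(B, I) = B*I + 24 = 24 + B*I)
5360/d(-16, 28) = 5360/(24 - 16*28) = 5360/(24 - 448) = 5360/(-424) = 5360*(-1/424) = -670/53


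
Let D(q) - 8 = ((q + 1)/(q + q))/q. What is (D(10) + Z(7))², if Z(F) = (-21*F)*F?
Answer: 41693147721/40000 ≈ 1.0423e+6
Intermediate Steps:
Z(F) = -21*F²
D(q) = 8 + (1 + q)/(2*q²) (D(q) = 8 + ((q + 1)/(q + q))/q = 8 + ((1 + q)/((2*q)))/q = 8 + ((1 + q)*(1/(2*q)))/q = 8 + ((1 + q)/(2*q))/q = 8 + (1 + q)/(2*q²))
(D(10) + Z(7))² = ((½)*(1 + 10 + 16*10²)/10² - 21*7²)² = ((½)*(1/100)*(1 + 10 + 16*100) - 21*49)² = ((½)*(1/100)*(1 + 10 + 1600) - 1029)² = ((½)*(1/100)*1611 - 1029)² = (1611/200 - 1029)² = (-204189/200)² = 41693147721/40000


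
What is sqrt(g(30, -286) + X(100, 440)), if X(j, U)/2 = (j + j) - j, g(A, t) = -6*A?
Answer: 2*sqrt(5) ≈ 4.4721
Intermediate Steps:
X(j, U) = 2*j (X(j, U) = 2*((j + j) - j) = 2*(2*j - j) = 2*j)
sqrt(g(30, -286) + X(100, 440)) = sqrt(-6*30 + 2*100) = sqrt(-180 + 200) = sqrt(20) = 2*sqrt(5)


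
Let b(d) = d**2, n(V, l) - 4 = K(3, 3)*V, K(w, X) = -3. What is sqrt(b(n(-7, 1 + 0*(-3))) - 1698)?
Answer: I*sqrt(1073) ≈ 32.757*I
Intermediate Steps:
n(V, l) = 4 - 3*V
sqrt(b(n(-7, 1 + 0*(-3))) - 1698) = sqrt((4 - 3*(-7))**2 - 1698) = sqrt((4 + 21)**2 - 1698) = sqrt(25**2 - 1698) = sqrt(625 - 1698) = sqrt(-1073) = I*sqrt(1073)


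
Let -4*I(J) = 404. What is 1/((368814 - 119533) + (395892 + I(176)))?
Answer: 1/645072 ≈ 1.5502e-6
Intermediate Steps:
I(J) = -101 (I(J) = -¼*404 = -101)
1/((368814 - 119533) + (395892 + I(176))) = 1/((368814 - 119533) + (395892 - 101)) = 1/(249281 + 395791) = 1/645072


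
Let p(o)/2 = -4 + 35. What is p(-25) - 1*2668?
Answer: -2606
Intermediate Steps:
p(o) = 62 (p(o) = 2*(-4 + 35) = 2*31 = 62)
p(-25) - 1*2668 = 62 - 1*2668 = 62 - 2668 = -2606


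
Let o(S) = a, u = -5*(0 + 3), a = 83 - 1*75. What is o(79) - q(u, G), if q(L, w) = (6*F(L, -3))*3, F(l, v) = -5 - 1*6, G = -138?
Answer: 206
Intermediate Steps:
a = 8 (a = 83 - 75 = 8)
F(l, v) = -11 (F(l, v) = -5 - 6 = -11)
u = -15 (u = -5*3 = -15)
o(S) = 8
q(L, w) = -198 (q(L, w) = (6*(-11))*3 = -66*3 = -198)
o(79) - q(u, G) = 8 - 1*(-198) = 8 + 198 = 206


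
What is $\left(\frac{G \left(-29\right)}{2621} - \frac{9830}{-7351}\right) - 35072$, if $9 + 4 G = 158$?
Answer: $- \frac{2702853533599}{77067884} \approx -35071.0$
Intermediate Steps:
$G = \frac{149}{4}$ ($G = - \frac{9}{4} + \frac{1}{4} \cdot 158 = - \frac{9}{4} + \frac{79}{2} = \frac{149}{4} \approx 37.25$)
$\left(\frac{G \left(-29\right)}{2621} - \frac{9830}{-7351}\right) - 35072 = \left(\frac{\frac{149}{4} \left(-29\right)}{2621} - \frac{9830}{-7351}\right) - 35072 = \left(\left(- \frac{4321}{4}\right) \frac{1}{2621} - - \frac{9830}{7351}\right) - 35072 = \left(- \frac{4321}{10484} + \frac{9830}{7351}\right) - 35072 = \frac{71294049}{77067884} - 35072 = - \frac{2702853533599}{77067884}$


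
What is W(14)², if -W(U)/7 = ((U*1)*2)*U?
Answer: 7529536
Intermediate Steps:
W(U) = -14*U² (W(U) = -7*(U*1)*2*U = -7*U*2*U = -7*2*U*U = -14*U²)
W(14)² = (-14*14²)² = (-14*196)² = (-2744)² = 7529536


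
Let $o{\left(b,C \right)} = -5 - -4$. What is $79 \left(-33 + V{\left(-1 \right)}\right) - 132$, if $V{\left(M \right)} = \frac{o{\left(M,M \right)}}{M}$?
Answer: $-2660$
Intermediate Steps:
$o{\left(b,C \right)} = -1$ ($o{\left(b,C \right)} = -5 + 4 = -1$)
$V{\left(M \right)} = - \frac{1}{M}$
$79 \left(-33 + V{\left(-1 \right)}\right) - 132 = 79 \left(-33 - \frac{1}{-1}\right) - 132 = 79 \left(-33 - -1\right) - 132 = 79 \left(-33 + 1\right) - 132 = 79 \left(-32\right) - 132 = -2528 - 132 = -2660$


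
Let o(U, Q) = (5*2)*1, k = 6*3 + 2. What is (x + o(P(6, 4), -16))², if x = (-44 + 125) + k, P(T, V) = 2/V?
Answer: 12321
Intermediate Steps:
k = 20 (k = 18 + 2 = 20)
o(U, Q) = 10 (o(U, Q) = 10*1 = 10)
x = 101 (x = (-44 + 125) + 20 = 81 + 20 = 101)
(x + o(P(6, 4), -16))² = (101 + 10)² = 111² = 12321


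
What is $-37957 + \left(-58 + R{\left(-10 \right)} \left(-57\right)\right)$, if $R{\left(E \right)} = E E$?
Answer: $-43715$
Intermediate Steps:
$R{\left(E \right)} = E^{2}$
$-37957 + \left(-58 + R{\left(-10 \right)} \left(-57\right)\right) = -37957 + \left(-58 + \left(-10\right)^{2} \left(-57\right)\right) = -37957 + \left(-58 + 100 \left(-57\right)\right) = -37957 - 5758 = -43715$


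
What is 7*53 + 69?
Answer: 440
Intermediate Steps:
7*53 + 69 = 371 + 69 = 440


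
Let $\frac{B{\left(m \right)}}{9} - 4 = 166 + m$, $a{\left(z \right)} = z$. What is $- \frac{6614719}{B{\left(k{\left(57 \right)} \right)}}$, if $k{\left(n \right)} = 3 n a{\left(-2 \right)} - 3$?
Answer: $\frac{6614719}{1575} \approx 4199.8$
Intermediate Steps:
$k{\left(n \right)} = -3 - 6 n$ ($k{\left(n \right)} = 3 n \left(-2\right) - 3 = - 6 n - 3 = -3 - 6 n$)
$B{\left(m \right)} = 1530 + 9 m$ ($B{\left(m \right)} = 36 + 9 \left(166 + m\right) = 36 + \left(1494 + 9 m\right) = 1530 + 9 m$)
$- \frac{6614719}{B{\left(k{\left(57 \right)} \right)}} = - \frac{6614719}{1530 + 9 \left(-3 - 342\right)} = - \frac{6614719}{1530 + 9 \left(-345\right)} = - \frac{6614719}{1530 - 3105} = - \frac{6614719}{-1575} = \left(-6614719\right) \left(- \frac{1}{1575}\right) = \frac{6614719}{1575}$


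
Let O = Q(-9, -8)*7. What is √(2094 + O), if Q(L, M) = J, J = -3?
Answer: √2073 ≈ 45.530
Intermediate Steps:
Q(L, M) = -3
O = -21 (O = -3*7 = -21)
√(2094 + O) = √(2094 - 21) = √2073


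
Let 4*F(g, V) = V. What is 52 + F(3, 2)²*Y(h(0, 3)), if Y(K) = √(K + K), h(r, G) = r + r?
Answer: 52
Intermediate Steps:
h(r, G) = 2*r
F(g, V) = V/4
Y(K) = √2*√K (Y(K) = √(2*K) = √2*√K)
52 + F(3, 2)²*Y(h(0, 3)) = 52 + ((¼)*2)²*(√2*√(2*0)) = 52 + (½)²*(√2*√0) = 52 + (√2*0)/4 = 52 + (¼)*0 = 52 + 0 = 52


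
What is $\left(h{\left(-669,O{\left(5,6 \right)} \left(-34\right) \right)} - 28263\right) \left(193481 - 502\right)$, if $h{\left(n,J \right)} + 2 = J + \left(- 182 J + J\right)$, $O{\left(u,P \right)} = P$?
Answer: $1631637445$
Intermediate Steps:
$h{\left(n,J \right)} = -2 - 180 J$ ($h{\left(n,J \right)} = -2 + \left(J + \left(- 182 J + J\right)\right) = -2 + \left(J - 181 J\right) = -2 - 180 J$)
$\left(h{\left(-669,O{\left(5,6 \right)} \left(-34\right) \right)} - 28263\right) \left(193481 - 502\right) = \left(\left(-2 - 180 \cdot 6 \left(-34\right)\right) - 28263\right) \left(193481 - 502\right) = \left(\left(-2 - -36720\right) - 28263\right) 192979 = \left(\left(-2 + 36720\right) - 28263\right) 192979 = \left(36718 - 28263\right) 192979 = 8455 \cdot 192979 = 1631637445$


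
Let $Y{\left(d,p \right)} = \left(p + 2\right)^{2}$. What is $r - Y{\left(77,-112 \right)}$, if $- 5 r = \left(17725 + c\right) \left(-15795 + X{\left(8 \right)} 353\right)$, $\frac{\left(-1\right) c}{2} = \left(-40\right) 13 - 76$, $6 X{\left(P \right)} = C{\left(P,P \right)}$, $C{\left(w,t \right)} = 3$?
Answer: $\frac{590789329}{10} \approx 5.9079 \cdot 10^{7}$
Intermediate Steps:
$Y{\left(d,p \right)} = \left(2 + p\right)^{2}$
$X{\left(P \right)} = \frac{1}{2}$ ($X{\left(P \right)} = \frac{1}{6} \cdot 3 = \frac{1}{2}$)
$c = 1192$ ($c = - 2 \left(\left(-40\right) 13 - 76\right) = - 2 \left(-520 - 76\right) = \left(-2\right) \left(-596\right) = 1192$)
$r = \frac{590910329}{10}$ ($r = - \frac{\left(17725 + 1192\right) \left(-15795 + \frac{1}{2} \cdot 353\right)}{5} = - \frac{18917 \left(-15795 + \frac{353}{2}\right)}{5} = - \frac{18917 \left(- \frac{31237}{2}\right)}{5} = \left(- \frac{1}{5}\right) \left(- \frac{590910329}{2}\right) = \frac{590910329}{10} \approx 5.9091 \cdot 10^{7}$)
$r - Y{\left(77,-112 \right)} = \frac{590910329}{10} - \left(2 - 112\right)^{2} = \frac{590910329}{10} - \left(-110\right)^{2} = \frac{590910329}{10} - 12100 = \frac{590789329}{10}$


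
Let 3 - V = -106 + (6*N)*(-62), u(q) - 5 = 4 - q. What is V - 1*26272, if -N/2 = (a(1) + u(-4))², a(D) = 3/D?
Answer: -216627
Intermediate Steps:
u(q) = 9 - q (u(q) = 5 + (4 - q) = 9 - q)
N = -512 (N = -2*(3/1 + (9 - 1*(-4)))² = -2*(3*1 + (9 + 4))² = -2*(3 + 13)² = -2*16² = -2*256 = -512)
V = -190355 (V = 3 - (-106 + (6*(-512))*(-62)) = 3 - (-106 - 3072*(-62)) = 3 - (-106 + 190464) = 3 - 1*190358 = 3 - 190358 = -190355)
V - 1*26272 = -190355 - 1*26272 = -190355 - 26272 = -216627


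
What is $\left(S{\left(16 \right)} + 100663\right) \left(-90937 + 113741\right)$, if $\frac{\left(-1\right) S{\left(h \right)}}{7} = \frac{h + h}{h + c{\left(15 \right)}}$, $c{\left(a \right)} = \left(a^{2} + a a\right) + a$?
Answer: $\frac{1104139555916}{481} \approx 2.2955 \cdot 10^{9}$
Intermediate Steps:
$c{\left(a \right)} = a + 2 a^{2}$ ($c{\left(a \right)} = \left(a^{2} + a^{2}\right) + a = 2 a^{2} + a = a + 2 a^{2}$)
$S{\left(h \right)} = - \frac{14 h}{465 + h}$ ($S{\left(h \right)} = - 7 \frac{h + h}{h + 15 \left(1 + 2 \cdot 15\right)} = - 7 \frac{2 h}{h + 15 \left(1 + 30\right)} = - 7 \frac{2 h}{h + 15 \cdot 31} = - 7 \frac{2 h}{h + 465} = - 7 \frac{2 h}{465 + h} = - \frac{14 h}{465 + h}$)
$\left(S{\left(16 \right)} + 100663\right) \left(-90937 + 113741\right) = \left(\left(-14\right) 16 \frac{1}{465 + 16} + 100663\right) \left(-90937 + 113741\right) = \left(\left(-14\right) 16 \cdot \frac{1}{481} + 100663\right) 22804 = \left(- \frac{224}{481} + 100663\right) 22804 = \frac{48418679}{481} \cdot 22804 = \frac{1104139555916}{481}$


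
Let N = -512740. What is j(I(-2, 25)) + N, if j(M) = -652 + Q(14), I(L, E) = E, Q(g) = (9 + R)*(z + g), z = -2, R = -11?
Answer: -513416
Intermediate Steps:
Q(g) = 4 - 2*g (Q(g) = (9 - 11)*(-2 + g) = -2*(-2 + g) = 4 - 2*g)
j(M) = -676 (j(M) = -652 + (4 - 2*14) = -652 + (4 - 28) = -652 - 24 = -676)
j(I(-2, 25)) + N = -676 - 512740 = -513416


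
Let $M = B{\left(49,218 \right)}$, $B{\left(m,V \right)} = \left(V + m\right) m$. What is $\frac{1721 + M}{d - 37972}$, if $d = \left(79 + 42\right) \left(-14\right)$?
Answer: $- \frac{7402}{19833} \approx -0.37322$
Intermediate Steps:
$d = -1694$ ($d = 121 \left(-14\right) = -1694$)
$B{\left(m,V \right)} = m \left(V + m\right)$
$M = 13083$ ($M = 49 \left(218 + 49\right) = 49 \cdot 267 = 13083$)
$\frac{1721 + M}{d - 37972} = \frac{1721 + 13083}{-1694 - 37972} = \frac{14804}{-39666} = 14804 \left(- \frac{1}{39666}\right) = - \frac{7402}{19833}$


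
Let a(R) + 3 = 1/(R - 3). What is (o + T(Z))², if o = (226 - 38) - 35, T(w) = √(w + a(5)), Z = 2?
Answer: (306 + I*√2)²/4 ≈ 23409.0 + 216.37*I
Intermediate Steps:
a(R) = -3 + 1/(-3 + R) (a(R) = -3 + 1/(R - 3) = -3 + 1/(-3 + R))
T(w) = √(-5/2 + w) (T(w) = √(w + (10 - 3*5)/(-3 + 5)) = √(w + (10 - 15)/2) = √(w + (½)*(-5)) = √(w - 5/2) = √(-5/2 + w))
o = 153 (o = 188 - 35 = 153)
(o + T(Z))² = (153 + √(-10 + 4*2)/2)² = (153 + √(-10 + 8)/2)² = (153 + √(-2)/2)² = (153 + (I*√2)/2)² = (153 + I*√2/2)²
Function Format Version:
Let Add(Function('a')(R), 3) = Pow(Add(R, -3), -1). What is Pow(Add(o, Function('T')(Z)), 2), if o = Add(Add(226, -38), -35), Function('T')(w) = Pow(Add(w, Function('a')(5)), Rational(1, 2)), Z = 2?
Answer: Mul(Rational(1, 4), Pow(Add(306, Mul(I, Pow(2, Rational(1, 2)))), 2)) ≈ Add(23409., Mul(216.37, I))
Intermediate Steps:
Function('a')(R) = Add(-3, Pow(Add(-3, R), -1)) (Function('a')(R) = Add(-3, Pow(Add(R, -3), -1)) = Add(-3, Pow(Add(-3, R), -1)))
Function('T')(w) = Pow(Add(Rational(-5, 2), w), Rational(1, 2)) (Function('T')(w) = Pow(Add(w, Mul(Pow(Add(-3, 5), -1), Add(10, Mul(-3, 5)))), Rational(1, 2)) = Pow(Add(w, Mul(Pow(2, -1), Add(10, -15))), Rational(1, 2)) = Pow(Add(w, Mul(Rational(1, 2), -5)), Rational(1, 2)) = Pow(Add(w, Rational(-5, 2)), Rational(1, 2)) = Pow(Add(Rational(-5, 2), w), Rational(1, 2)))
o = 153 (o = Add(188, -35) = 153)
Pow(Add(o, Function('T')(Z)), 2) = Pow(Add(153, Mul(Rational(1, 2), Pow(Add(-10, Mul(4, 2)), Rational(1, 2)))), 2) = Pow(Add(153, Mul(Rational(1, 2), Pow(Add(-10, 8), Rational(1, 2)))), 2) = Pow(Add(153, Mul(Rational(1, 2), Pow(-2, Rational(1, 2)))), 2) = Pow(Add(153, Mul(Rational(1, 2), Mul(I, Pow(2, Rational(1, 2))))), 2) = Pow(Add(153, Mul(Rational(1, 2), I, Pow(2, Rational(1, 2)))), 2)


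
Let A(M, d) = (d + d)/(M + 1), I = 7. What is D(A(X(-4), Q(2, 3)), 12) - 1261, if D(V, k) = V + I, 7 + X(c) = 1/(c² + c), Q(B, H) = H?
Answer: -89106/71 ≈ -1255.0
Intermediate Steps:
X(c) = -7 + 1/(c + c²) (X(c) = -7 + 1/(c² + c) = -7 + 1/(c + c²))
A(M, d) = 2*d/(1 + M) (A(M, d) = (2*d)/(1 + M) = 2*d/(1 + M))
D(V, k) = 7 + V (D(V, k) = V + 7 = 7 + V)
D(A(X(-4), Q(2, 3)), 12) - 1261 = (7 + 2*3/(1 + (1 - 7*(-4) - 7*(-4)²)/((-4)*(1 - 4)))) - 1261 = (7 + 2*3/(1 - ¼*(1 + 28 - 7*16)/(-3))) - 1261 = (7 + 2*3/(1 - ¼*(-⅓)*(1 + 28 - 112))) - 1261 = (7 + 2*3/(1 - ¼*(-⅓)*(-83))) - 1261 = (7 + 2*3/(1 - 83/12)) - 1261 = (7 + 2*3/(-71/12)) - 1261 = (7 + 2*3*(-12/71)) - 1261 = (7 - 72/71) - 1261 = 425/71 - 1261 = -89106/71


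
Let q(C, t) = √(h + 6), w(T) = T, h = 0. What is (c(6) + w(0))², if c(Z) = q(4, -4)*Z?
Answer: 216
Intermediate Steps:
q(C, t) = √6 (q(C, t) = √(0 + 6) = √6)
c(Z) = Z*√6 (c(Z) = √6*Z = Z*√6)
(c(6) + w(0))² = (6*√6 + 0)² = (6*√6)² = 216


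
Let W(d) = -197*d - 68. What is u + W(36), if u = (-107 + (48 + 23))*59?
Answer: -9284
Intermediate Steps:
W(d) = -68 - 197*d
u = -2124 (u = (-107 + 71)*59 = -36*59 = -2124)
u + W(36) = -2124 + (-68 - 197*36) = -2124 + (-68 - 7092) = -2124 - 7160 = -9284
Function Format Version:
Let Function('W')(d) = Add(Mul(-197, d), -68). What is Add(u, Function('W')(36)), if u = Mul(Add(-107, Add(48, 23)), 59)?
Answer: -9284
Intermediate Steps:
Function('W')(d) = Add(-68, Mul(-197, d))
u = -2124 (u = Mul(Add(-107, 71), 59) = Mul(-36, 59) = -2124)
Add(u, Function('W')(36)) = Add(-2124, Add(-68, Mul(-197, 36))) = Add(-2124, Add(-68, -7092)) = Add(-2124, -7160) = -9284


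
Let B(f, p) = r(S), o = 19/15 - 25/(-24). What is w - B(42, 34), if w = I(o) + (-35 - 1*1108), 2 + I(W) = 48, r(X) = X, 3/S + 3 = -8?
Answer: -12064/11 ≈ -1096.7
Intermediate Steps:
S = -3/11 (S = 3/(-3 - 8) = 3/(-11) = 3*(-1/11) = -3/11 ≈ -0.27273)
o = 277/120 (o = 19*(1/15) - 25*(-1/24) = 19/15 + 25/24 = 277/120 ≈ 2.3083)
B(f, p) = -3/11
I(W) = 46 (I(W) = -2 + 48 = 46)
w = -1097 (w = 46 + (-35 - 1*1108) = 46 + (-35 - 1108) = 46 - 1143 = -1097)
w - B(42, 34) = -1097 - 1*(-3/11) = -1097 + 3/11 = -12064/11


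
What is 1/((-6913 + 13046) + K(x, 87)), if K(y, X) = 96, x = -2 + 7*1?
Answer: 1/6229 ≈ 0.00016054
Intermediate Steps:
x = 5 (x = -2 + 7 = 5)
1/((-6913 + 13046) + K(x, 87)) = 1/((-6913 + 13046) + 96) = 1/(6133 + 96) = 1/6229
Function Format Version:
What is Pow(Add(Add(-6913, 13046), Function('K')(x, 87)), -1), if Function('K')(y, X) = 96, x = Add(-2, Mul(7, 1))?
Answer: Rational(1, 6229) ≈ 0.00016054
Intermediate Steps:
x = 5 (x = Add(-2, 7) = 5)
Pow(Add(Add(-6913, 13046), Function('K')(x, 87)), -1) = Pow(Add(Add(-6913, 13046), 96), -1) = Pow(Add(6133, 96), -1) = Pow(6229, -1) = Rational(1, 6229)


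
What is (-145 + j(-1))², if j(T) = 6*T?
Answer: 22801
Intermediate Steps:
(-145 + j(-1))² = (-145 + 6*(-1))² = (-145 - 6)² = (-151)² = 22801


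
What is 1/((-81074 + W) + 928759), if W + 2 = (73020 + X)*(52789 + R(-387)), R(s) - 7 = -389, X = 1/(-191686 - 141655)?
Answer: 333341/1275898285933236 ≈ 2.6126e-10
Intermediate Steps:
X = -1/333341 (X = 1/(-333341) = -1/333341 ≈ -2.9999e-6)
R(s) = -382 (R(s) = 7 - 389 = -382)
W = 1275615717767651/333341 (W = -2 + (73020 - 1/333341)*(52789 - 382) = -2 + (24340559819/333341)*52407 = -2 + 1275615718434333/333341 = 1275615717767651/333341 ≈ 3.8268e+9)
1/((-81074 + W) + 928759) = 1/((-81074 + 1275615717767651/333341) + 928759) = 1/(1275588692479417/333341 + 928759) = 1/(1275898285933236/333341) = 333341/1275898285933236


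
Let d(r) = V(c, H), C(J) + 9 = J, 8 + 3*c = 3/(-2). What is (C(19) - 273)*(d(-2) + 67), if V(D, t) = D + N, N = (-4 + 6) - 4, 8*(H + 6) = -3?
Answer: -97573/6 ≈ -16262.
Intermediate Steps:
H = -51/8 (H = -6 + (1/8)*(-3) = -6 - 3/8 = -51/8 ≈ -6.3750)
N = -2 (N = 2 - 4 = -2)
c = -19/6 (c = -8/3 + (3/(-2))/3 = -8/3 + (3*(-1/2))/3 = -8/3 + (1/3)*(-3/2) = -8/3 - 1/2 = -19/6 ≈ -3.1667)
C(J) = -9 + J
V(D, t) = -2 + D (V(D, t) = D - 2 = -2 + D)
d(r) = -31/6 (d(r) = -2 - 19/6 = -31/6)
(C(19) - 273)*(d(-2) + 67) = ((-9 + 19) - 273)*(-31/6 + 67) = (10 - 273)*(371/6) = -263*371/6 = -97573/6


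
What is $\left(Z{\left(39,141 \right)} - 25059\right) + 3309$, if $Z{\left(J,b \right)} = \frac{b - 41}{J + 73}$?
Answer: $- \frac{608975}{28} \approx -21749.0$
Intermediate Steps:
$Z{\left(J,b \right)} = \frac{-41 + b}{73 + J}$
$\left(Z{\left(39,141 \right)} - 25059\right) + 3309 = \left(\frac{-41 + 141}{73 + 39} - 25059\right) + 3309 = \left(\frac{1}{112} \cdot 100 - 25059\right) + 3309 = \left(\frac{25}{28} - 25059\right) + 3309 = - \frac{701627}{28} + 3309 = - \frac{608975}{28}$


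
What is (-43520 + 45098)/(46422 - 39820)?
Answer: 789/3301 ≈ 0.23902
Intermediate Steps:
(-43520 + 45098)/(46422 - 39820) = 1578/6602 = 1578*(1/6602) = 789/3301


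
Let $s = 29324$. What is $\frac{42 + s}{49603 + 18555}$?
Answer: $\frac{14683}{34079} \approx 0.43085$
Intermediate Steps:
$\frac{42 + s}{49603 + 18555} = \frac{42 + 29324}{49603 + 18555} = \frac{29366}{68158} = 29366 \cdot \frac{1}{68158} = \frac{14683}{34079}$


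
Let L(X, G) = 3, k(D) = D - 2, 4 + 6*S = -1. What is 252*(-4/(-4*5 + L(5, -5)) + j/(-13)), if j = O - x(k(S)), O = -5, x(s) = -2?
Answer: 25956/221 ≈ 117.45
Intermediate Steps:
S = -⅚ (S = -⅔ + (⅙)*(-1) = -⅔ - ⅙ = -⅚ ≈ -0.83333)
k(D) = -2 + D
j = -3 (j = -5 - 1*(-2) = -5 + 2 = -3)
252*(-4/(-4*5 + L(5, -5)) + j/(-13)) = 252*(-4/(-4*5 + 3) - 3/(-13)) = 252*(-4/(-20 + 3) - 3*(-1/13)) = 252*(-4/(-17) + 3/13) = 252*(-4*(-1/17) + 3/13) = 252*(4/17 + 3/13) = 252*(103/221) = 25956/221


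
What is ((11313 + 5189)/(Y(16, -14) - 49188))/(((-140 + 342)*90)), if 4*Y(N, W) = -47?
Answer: -16502/894451455 ≈ -1.8449e-5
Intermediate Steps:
Y(N, W) = -47/4 (Y(N, W) = (¼)*(-47) = -47/4)
((11313 + 5189)/(Y(16, -14) - 49188))/(((-140 + 342)*90)) = ((11313 + 5189)/(-47/4 - 49188))/(((-140 + 342)*90)) = (16502/(-196799/4))/((202*90)) = (16502*(-4/196799))/18180 = -66008/196799*1/18180 = -16502/894451455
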